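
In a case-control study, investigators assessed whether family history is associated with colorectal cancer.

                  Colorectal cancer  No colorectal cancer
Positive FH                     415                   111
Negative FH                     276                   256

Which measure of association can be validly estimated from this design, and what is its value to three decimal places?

Cells: a = 415, b = 111, c = 276, d = 256.
This is a case-control study: participants were sampled on outcome status, so risks in the source population cannot be estimated directly — relative risk is not valid here. The odds ratio is the appropriate measure.
OR = (a·d)/(b·c) = (415 × 256) / (111 × 276) = 106240 / 30636 = 3.46782

3.468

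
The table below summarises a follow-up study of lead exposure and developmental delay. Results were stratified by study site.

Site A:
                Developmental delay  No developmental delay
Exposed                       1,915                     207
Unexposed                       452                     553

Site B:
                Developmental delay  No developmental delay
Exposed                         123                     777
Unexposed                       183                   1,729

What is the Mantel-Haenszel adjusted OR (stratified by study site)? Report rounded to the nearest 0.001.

5.147

OR_MH = Σ(aᵢdᵢ/nᵢ) / Σ(bᵢcᵢ/nᵢ), where nᵢ is the stratum total.
Stratum 1 (Site A): n = 3127; a·d/n = 1915·553/3127 = 338.6617; b·c/n = 207·452/3127 = 29.9213
Stratum 2 (Site B): n = 2812; a·d/n = 123·1729/2812 = 75.6284; b·c/n = 777·183/2812 = 50.5658
OR_MH = (338.6617 + 75.6284) / (29.9213 + 50.5658) = 414.2900 / 80.4871 = 5.14728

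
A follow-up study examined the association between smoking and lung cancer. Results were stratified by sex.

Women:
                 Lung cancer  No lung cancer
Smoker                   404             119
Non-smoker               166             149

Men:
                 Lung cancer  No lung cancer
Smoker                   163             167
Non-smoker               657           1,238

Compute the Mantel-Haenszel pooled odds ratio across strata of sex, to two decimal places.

2.23

OR_MH = Σ(aᵢdᵢ/nᵢ) / Σ(bᵢcᵢ/nᵢ), where nᵢ is the stratum total.
Stratum 1 (Women): n = 838; a·d/n = 404·149/838 = 71.8329; b·c/n = 119·166/838 = 23.5728
Stratum 2 (Men): n = 2225; a·d/n = 163·1238/2225 = 90.6939; b·c/n = 167·657/2225 = 49.3119
OR_MH = (71.8329 + 90.6939) / (23.5728 + 49.3119) = 162.5269 / 72.8847 = 2.22992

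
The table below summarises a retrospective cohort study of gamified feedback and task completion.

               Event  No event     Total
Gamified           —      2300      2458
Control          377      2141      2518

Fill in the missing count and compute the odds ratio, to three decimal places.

0.390

The missing cell is in the exposed row: 2458 − 2300 = 158.
So a = 158, b = 2300, c = 377, d = 2141.
OR = (a·d)/(b·c) = (158 × 2141) / (2300 × 377) = 338278 / 867100 = 0.39013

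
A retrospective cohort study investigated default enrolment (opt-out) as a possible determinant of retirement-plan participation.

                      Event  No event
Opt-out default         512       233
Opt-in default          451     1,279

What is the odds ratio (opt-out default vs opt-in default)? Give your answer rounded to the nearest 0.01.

6.23

Cells: a = 512, b = 233, c = 451, d = 1279.
OR = (a·d)/(b·c) = (512 × 1279) / (233 × 451) = 654848 / 105083 = 6.23172
The odds of retirement-plan participation are about 6.23 times as high in the opt-out default group.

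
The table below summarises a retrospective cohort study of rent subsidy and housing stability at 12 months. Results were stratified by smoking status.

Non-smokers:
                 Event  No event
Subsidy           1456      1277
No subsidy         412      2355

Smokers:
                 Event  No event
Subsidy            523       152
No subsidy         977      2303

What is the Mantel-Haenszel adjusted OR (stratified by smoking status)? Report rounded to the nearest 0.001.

6.966

OR_MH = Σ(aᵢdᵢ/nᵢ) / Σ(bᵢcᵢ/nᵢ), where nᵢ is the stratum total.
Stratum 1 (Non-smokers): n = 5500; a·d/n = 1456·2355/5500 = 623.4327; b·c/n = 1277·412/5500 = 95.6589
Stratum 2 (Smokers): n = 3955; a·d/n = 523·2303/3955 = 304.5434; b·c/n = 152·977/3955 = 37.5484
OR_MH = (623.4327 + 304.5434) / (95.6589 + 37.5484) = 927.9761 / 133.2073 = 6.96640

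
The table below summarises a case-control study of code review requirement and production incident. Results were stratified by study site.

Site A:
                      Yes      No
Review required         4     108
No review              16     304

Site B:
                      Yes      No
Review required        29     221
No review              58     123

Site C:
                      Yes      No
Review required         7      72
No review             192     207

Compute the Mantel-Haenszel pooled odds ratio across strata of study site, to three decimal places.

OR_MH = Σ(aᵢdᵢ/nᵢ) / Σ(bᵢcᵢ/nᵢ), where nᵢ is the stratum total.
Stratum 1 (Site A): n = 432; a·d/n = 4·304/432 = 2.8148; b·c/n = 108·16/432 = 4.0000
Stratum 2 (Site B): n = 431; a·d/n = 29·123/431 = 8.2761; b·c/n = 221·58/431 = 29.7401
Stratum 3 (Site C): n = 478; a·d/n = 7·207/478 = 3.0314; b·c/n = 72·192/478 = 28.9205
OR_MH = (2.8148 + 8.2761 + 3.0314) / (4.0000 + 29.7401 + 28.9205) = 14.1223 / 62.6606 = 0.22538

0.225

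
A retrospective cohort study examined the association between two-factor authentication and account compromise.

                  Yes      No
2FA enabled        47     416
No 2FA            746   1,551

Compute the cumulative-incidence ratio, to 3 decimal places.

Cells: a = 47, b = 416, c = 746, d = 1551.
Risk in exposed = 47/463 = 0.10151; risk in unexposed = 746/2297 = 0.32477.
RR = 0.10151 / 0.32477 = 0.31256
The risk is 69% lower among the exposed than among the unexposed.

0.313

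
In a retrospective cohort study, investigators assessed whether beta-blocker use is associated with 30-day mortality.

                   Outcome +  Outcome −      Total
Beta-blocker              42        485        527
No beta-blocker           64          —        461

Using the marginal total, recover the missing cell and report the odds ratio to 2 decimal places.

The missing cell is in the unexposed row: 461 − 64 = 397.
So a = 42, b = 485, c = 64, d = 397.
OR = (a·d)/(b·c) = (42 × 397) / (485 × 64) = 16674 / 31040 = 0.53718

0.54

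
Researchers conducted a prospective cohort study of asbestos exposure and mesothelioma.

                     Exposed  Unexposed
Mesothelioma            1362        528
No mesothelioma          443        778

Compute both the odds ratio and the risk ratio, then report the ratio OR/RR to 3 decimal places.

2.427

Reading the table with exposure as columns: a = 1362 (Exposed, case), b = 443 (Exposed, non-case), c = 528 (Unexposed, case), d = 778.
OR = (1362·778)/(443·528) = 1059636/233904 = 4.53022
Risk in exposed = 1362/1805 = 0.75457; risk in unexposed = 528/1306 = 0.40429; RR = 1.86642
OR/RR = 4.53022 / 1.86642 = 2.42722
The outcome is not rare, so the OR lies further from 1 than the RR.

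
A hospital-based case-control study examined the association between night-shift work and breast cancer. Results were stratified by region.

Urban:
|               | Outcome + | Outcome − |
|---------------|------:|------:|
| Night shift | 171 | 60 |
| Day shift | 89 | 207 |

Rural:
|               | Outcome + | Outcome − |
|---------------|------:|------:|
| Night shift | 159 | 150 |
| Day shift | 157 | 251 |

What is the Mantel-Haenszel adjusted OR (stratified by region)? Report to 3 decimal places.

OR_MH = Σ(aᵢdᵢ/nᵢ) / Σ(bᵢcᵢ/nᵢ), where nᵢ is the stratum total.
Stratum 1 (Urban): n = 527; a·d/n = 171·207/527 = 67.1670; b·c/n = 60·89/527 = 10.1328
Stratum 2 (Rural): n = 717; a·d/n = 159·251/717 = 55.6611; b·c/n = 150·157/717 = 32.8452
OR_MH = (67.1670 + 55.6611) / (10.1328 + 32.8452) = 122.8281 / 42.9780 = 2.85793

2.858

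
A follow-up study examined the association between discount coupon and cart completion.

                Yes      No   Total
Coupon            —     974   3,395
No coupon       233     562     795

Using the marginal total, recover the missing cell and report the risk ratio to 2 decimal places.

2.43

The missing cell is in the exposed row: 3395 − 974 = 2421.
So a = 2421, b = 974, c = 233, d = 562.
RR = [a/(a+b)] / [c/(c+d)] = (2421/3395) / (233/795) = 0.71311/0.29308 = 2.43314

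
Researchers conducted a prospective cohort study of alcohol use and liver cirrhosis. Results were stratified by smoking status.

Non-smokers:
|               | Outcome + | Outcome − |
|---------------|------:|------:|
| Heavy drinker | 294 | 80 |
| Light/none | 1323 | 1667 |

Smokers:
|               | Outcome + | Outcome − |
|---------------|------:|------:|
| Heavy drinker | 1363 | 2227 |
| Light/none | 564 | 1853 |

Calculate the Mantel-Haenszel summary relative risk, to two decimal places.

RR_MH = Σ(aᵢ·n₀ᵢ/nᵢ) / Σ(cᵢ·n₁ᵢ/nᵢ), with n₁ᵢ = aᵢ+bᵢ (exposed), n₀ᵢ = cᵢ+dᵢ (unexposed), nᵢ = n₁ᵢ+n₀ᵢ.
Stratum 1 (Non-smokers): n₁ = 374, n₀ = 2990, n = 3364; a·n₀/n = 294·2990/3364 = 261.3139; c·n₁/n = 1323·374/3364 = 147.0874
Stratum 2 (Smokers): n₁ = 3590, n₀ = 2417, n = 6007; a·n₀/n = 1363·2417/6007 = 548.4220; c·n₁/n = 564·3590/6007 = 337.0668
RR_MH = (261.3139 + 548.4220) / (147.0874 + 337.0668) = 809.7359 / 484.1542 = 1.67248

1.67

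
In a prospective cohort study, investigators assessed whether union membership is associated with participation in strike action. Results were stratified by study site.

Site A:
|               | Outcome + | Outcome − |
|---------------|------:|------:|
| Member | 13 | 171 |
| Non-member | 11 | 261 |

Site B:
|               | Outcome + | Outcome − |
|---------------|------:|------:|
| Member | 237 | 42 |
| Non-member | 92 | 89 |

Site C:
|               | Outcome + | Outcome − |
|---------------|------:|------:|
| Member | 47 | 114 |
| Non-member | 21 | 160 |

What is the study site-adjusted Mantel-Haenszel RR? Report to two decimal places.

1.80

RR_MH = Σ(aᵢ·n₀ᵢ/nᵢ) / Σ(cᵢ·n₁ᵢ/nᵢ), with n₁ᵢ = aᵢ+bᵢ (exposed), n₀ᵢ = cᵢ+dᵢ (unexposed), nᵢ = n₁ᵢ+n₀ᵢ.
Stratum 1 (Site A): n₁ = 184, n₀ = 272, n = 456; a·n₀/n = 13·272/456 = 7.7544; c·n₁/n = 11·184/456 = 4.4386
Stratum 2 (Site B): n₁ = 279, n₀ = 181, n = 460; a·n₀/n = 237·181/460 = 93.2543; c·n₁/n = 92·279/460 = 55.8000
Stratum 3 (Site C): n₁ = 161, n₀ = 181, n = 342; a·n₀/n = 47·181/342 = 24.8743; c·n₁/n = 21·161/342 = 9.8860
RR_MH = (7.7544 + 93.2543 + 24.8743) / (4.4386 + 55.8000 + 9.8860) = 125.8830 / 70.1246 = 1.79513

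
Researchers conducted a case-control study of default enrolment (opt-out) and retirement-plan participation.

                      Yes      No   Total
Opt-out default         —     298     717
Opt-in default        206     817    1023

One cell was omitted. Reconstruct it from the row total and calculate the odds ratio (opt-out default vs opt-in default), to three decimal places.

5.576

The missing cell is in the exposed row: 717 − 298 = 419.
So a = 419, b = 298, c = 206, d = 817.
OR = (a·d)/(b·c) = (419 × 817) / (298 × 206) = 342323 / 61388 = 5.57638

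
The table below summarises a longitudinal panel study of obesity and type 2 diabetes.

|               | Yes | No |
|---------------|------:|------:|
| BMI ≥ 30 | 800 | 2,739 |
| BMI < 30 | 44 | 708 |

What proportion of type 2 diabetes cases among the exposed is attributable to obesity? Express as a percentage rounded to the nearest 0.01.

74.12

Cells: a = 800, b = 2739, c = 44, d = 708.
Risk in exposed = 800/3539 = 0.22605; risk in unexposed = 44/752 = 0.05851.
RR = 0.22605/0.05851 = 3.86344
AR% = (RR − 1)/RR × 100 = (3.86344 − 1)/3.86344 × 100 = 74.1164%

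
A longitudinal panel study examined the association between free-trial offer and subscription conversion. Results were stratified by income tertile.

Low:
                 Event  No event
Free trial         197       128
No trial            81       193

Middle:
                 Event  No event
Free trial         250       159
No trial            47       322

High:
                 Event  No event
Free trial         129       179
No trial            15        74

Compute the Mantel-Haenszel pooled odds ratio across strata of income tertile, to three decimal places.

5.671

OR_MH = Σ(aᵢdᵢ/nᵢ) / Σ(bᵢcᵢ/nᵢ), where nᵢ is the stratum total.
Stratum 1 (Low): n = 599; a·d/n = 197·193/599 = 63.4741; b·c/n = 128·81/599 = 17.3088
Stratum 2 (Middle): n = 778; a·d/n = 250·322/778 = 103.4704; b·c/n = 159·47/778 = 9.6054
Stratum 3 (High): n = 397; a·d/n = 129·74/397 = 24.0453; b·c/n = 179·15/397 = 6.7632
OR_MH = (63.4741 + 103.4704 + 24.0453) / (17.3088 + 9.6054 + 6.7632) = 190.9899 / 33.6775 = 5.67115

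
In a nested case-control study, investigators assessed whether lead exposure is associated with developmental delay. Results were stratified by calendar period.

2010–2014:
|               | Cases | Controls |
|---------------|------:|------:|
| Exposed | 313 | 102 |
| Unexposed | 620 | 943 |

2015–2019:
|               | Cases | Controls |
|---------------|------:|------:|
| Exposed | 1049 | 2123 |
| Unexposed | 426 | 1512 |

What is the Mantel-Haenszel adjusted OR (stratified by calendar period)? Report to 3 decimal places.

OR_MH = Σ(aᵢdᵢ/nᵢ) / Σ(bᵢcᵢ/nᵢ), where nᵢ is the stratum total.
Stratum 1 (2010–2014): n = 1978; a·d/n = 313·943/1978 = 149.2209; b·c/n = 102·620/1978 = 31.9717
Stratum 2 (2015–2019): n = 5110; a·d/n = 1049·1512/5110 = 310.3890; b·c/n = 2123·426/5110 = 176.9859
OR_MH = (149.2209 + 310.3890) / (31.9717 + 176.9859) = 459.6100 / 208.9576 = 2.19954

2.200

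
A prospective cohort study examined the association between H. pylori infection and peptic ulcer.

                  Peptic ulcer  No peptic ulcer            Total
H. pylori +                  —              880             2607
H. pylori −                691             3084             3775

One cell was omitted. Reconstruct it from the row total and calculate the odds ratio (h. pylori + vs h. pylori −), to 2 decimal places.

8.76

The missing cell is in the exposed row: 2607 − 880 = 1727.
So a = 1727, b = 880, c = 691, d = 3084.
OR = (a·d)/(b·c) = (1727 × 3084) / (880 × 691) = 5326068 / 608080 = 8.75883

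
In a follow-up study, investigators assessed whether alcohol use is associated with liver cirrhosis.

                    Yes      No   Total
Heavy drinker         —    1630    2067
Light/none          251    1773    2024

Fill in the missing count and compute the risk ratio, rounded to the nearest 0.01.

The missing cell is in the exposed row: 2067 − 1630 = 437.
So a = 437, b = 1630, c = 251, d = 1773.
RR = [a/(a+b)] / [c/(c+d)] = (437/2067) / (251/2024) = 0.21142/0.12401 = 1.70482

1.70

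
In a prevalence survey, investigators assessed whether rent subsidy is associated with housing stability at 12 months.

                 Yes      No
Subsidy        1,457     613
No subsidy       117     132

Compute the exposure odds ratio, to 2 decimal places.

Cells: a = 1457, b = 613, c = 117, d = 132.
OR = (a·d)/(b·c) = (1457 × 132) / (613 × 117) = 192324 / 71721 = 2.68156
The odds of housing stability at 12 months are about 2.68 times as high in the subsidy group.

2.68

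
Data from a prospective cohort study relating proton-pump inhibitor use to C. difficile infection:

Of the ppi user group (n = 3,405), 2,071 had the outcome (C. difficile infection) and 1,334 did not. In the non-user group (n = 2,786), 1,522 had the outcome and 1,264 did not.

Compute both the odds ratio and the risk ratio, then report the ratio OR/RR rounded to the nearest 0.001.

1.158

From the description: a = 2071, b = 1334, c = 1522, d = 1264.
OR = (2071·1264)/(1334·1522) = 2617744/2030348 = 1.28931
Risk in exposed = 2071/3405 = 0.60822; risk in unexposed = 1522/2786 = 0.54630; RR = 1.11334
OR/RR = 1.28931 / 1.11334 = 1.15805
The outcome is not rare, so the OR lies further from 1 than the RR.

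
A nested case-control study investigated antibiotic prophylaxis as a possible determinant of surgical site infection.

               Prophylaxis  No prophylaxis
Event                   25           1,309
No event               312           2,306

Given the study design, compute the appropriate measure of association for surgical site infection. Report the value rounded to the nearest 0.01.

0.14

Reading the table with exposure as columns: a = 25 (Prophylaxis, case), b = 312 (Prophylaxis, non-case), c = 1309 (No prophylaxis, case), d = 2306.
This is a nested case-control study: participants were sampled on outcome status, so risks in the source population cannot be estimated directly — relative risk is not valid here. The odds ratio is the appropriate measure.
OR = (a·d)/(b·c) = (25 × 2306) / (312 × 1309) = 57650 / 408408 = 0.14116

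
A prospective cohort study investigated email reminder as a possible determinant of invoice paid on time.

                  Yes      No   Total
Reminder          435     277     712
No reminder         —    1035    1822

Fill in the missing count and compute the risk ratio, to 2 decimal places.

The missing cell is in the unexposed row: 1822 − 1035 = 787.
So a = 435, b = 277, c = 787, d = 1035.
RR = [a/(a+b)] / [c/(c+d)] = (435/712) / (787/1822) = 0.61096/0.43194 = 1.41443

1.41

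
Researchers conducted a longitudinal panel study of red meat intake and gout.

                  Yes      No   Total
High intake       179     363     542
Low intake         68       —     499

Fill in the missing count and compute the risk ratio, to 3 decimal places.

The missing cell is in the unexposed row: 499 − 68 = 431.
So a = 179, b = 363, c = 68, d = 431.
RR = [a/(a+b)] / [c/(c+d)] = (179/542) / (68/499) = 0.33026/0.13627 = 2.42351

2.424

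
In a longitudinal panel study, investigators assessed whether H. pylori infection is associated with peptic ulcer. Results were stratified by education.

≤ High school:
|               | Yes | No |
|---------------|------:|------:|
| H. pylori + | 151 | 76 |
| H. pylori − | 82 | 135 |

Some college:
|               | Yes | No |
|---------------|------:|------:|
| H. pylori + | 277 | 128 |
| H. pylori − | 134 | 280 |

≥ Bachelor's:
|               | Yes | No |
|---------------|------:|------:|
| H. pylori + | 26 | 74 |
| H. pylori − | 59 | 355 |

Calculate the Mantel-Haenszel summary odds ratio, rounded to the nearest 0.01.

3.65

OR_MH = Σ(aᵢdᵢ/nᵢ) / Σ(bᵢcᵢ/nᵢ), where nᵢ is the stratum total.
Stratum 1 (≤ High school): n = 444; a·d/n = 151·135/444 = 45.9122; b·c/n = 76·82/444 = 14.0360
Stratum 2 (Some college): n = 819; a·d/n = 277·280/819 = 94.7009; b·c/n = 128·134/819 = 20.9426
Stratum 3 (≥ Bachelor's): n = 514; a·d/n = 26·355/514 = 17.9572; b·c/n = 74·59/514 = 8.4942
OR_MH = (45.9122 + 94.7009 + 17.9572) / (14.0360 + 20.9426 + 8.4942) = 158.5702 / 43.4728 = 3.64757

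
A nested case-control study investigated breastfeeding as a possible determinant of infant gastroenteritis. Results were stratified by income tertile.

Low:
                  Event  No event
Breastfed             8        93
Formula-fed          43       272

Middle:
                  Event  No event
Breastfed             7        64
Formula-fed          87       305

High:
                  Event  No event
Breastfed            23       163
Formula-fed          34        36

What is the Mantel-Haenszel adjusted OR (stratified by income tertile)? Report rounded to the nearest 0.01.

OR_MH = Σ(aᵢdᵢ/nᵢ) / Σ(bᵢcᵢ/nᵢ), where nᵢ is the stratum total.
Stratum 1 (Low): n = 416; a·d/n = 8·272/416 = 5.2308; b·c/n = 93·43/416 = 9.6130
Stratum 2 (Middle): n = 463; a·d/n = 7·305/463 = 4.6112; b·c/n = 64·87/463 = 12.0259
Stratum 3 (High): n = 256; a·d/n = 23·36/256 = 3.2344; b·c/n = 163·34/256 = 21.6484
OR_MH = (5.2308 + 4.6112 + 3.2344) / (9.6130 + 12.0259 + 21.6484) = 13.0764 / 43.2873 = 0.30208

0.30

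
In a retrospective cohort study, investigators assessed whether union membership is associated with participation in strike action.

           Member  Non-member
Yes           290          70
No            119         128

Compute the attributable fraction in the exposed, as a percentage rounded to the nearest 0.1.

50.1

Reading the table with exposure as columns: a = 290 (Member, case), b = 119 (Member, non-case), c = 70 (Non-member, case), d = 128.
Risk in exposed = 290/409 = 0.70905; risk in unexposed = 70/198 = 0.35354.
RR = 0.70905/0.35354 = 2.00559
AR% = (RR − 1)/RR × 100 = (2.00559 − 1)/2.00559 × 100 = 50.1393%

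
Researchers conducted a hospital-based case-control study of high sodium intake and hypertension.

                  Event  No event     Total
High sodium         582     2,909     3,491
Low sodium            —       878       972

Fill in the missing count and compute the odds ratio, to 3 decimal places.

The missing cell is in the unexposed row: 972 − 878 = 94.
So a = 582, b = 2909, c = 94, d = 878.
OR = (a·d)/(b·c) = (582 × 878) / (2909 × 94) = 510996 / 273446 = 1.86873

1.869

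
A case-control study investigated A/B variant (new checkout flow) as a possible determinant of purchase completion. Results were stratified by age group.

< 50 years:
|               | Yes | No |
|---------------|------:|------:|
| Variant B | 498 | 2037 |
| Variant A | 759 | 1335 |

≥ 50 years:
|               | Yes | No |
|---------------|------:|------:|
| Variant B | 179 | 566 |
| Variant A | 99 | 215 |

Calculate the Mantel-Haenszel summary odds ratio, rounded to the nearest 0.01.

0.47

OR_MH = Σ(aᵢdᵢ/nᵢ) / Σ(bᵢcᵢ/nᵢ), where nᵢ is the stratum total.
Stratum 1 (< 50 years): n = 4629; a·d/n = 498·1335/4629 = 143.6228; b·c/n = 2037·759/4629 = 333.9994
Stratum 2 (≥ 50 years): n = 1059; a·d/n = 179·215/1059 = 36.3409; b·c/n = 566·99/1059 = 52.9122
OR_MH = (143.6228 + 36.3409) / (333.9994 + 52.9122) = 179.9637 / 386.9115 = 0.46513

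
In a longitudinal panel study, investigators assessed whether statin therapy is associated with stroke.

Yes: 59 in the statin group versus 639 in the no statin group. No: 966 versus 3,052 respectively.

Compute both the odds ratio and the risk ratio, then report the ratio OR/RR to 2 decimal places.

0.88

From the description: a = 59, b = 966, c = 639, d = 3052.
OR = (59·3052)/(966·639) = 180068/617274 = 0.29171
Risk in exposed = 59/1025 = 0.05756; risk in unexposed = 639/3691 = 0.17312; RR = 0.33248
OR/RR = 0.29171 / 0.33248 = 0.87738
The outcome is not rare, so the OR lies further from 1 than the RR.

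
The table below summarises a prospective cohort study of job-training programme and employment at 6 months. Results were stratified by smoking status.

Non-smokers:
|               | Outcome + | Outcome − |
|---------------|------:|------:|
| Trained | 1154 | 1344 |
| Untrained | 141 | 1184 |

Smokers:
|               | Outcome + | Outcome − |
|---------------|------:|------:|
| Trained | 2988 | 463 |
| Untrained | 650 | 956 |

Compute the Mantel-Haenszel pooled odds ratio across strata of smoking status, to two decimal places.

8.45

OR_MH = Σ(aᵢdᵢ/nᵢ) / Σ(bᵢcᵢ/nᵢ), where nᵢ is the stratum total.
Stratum 1 (Non-smokers): n = 3823; a·d/n = 1154·1184/3823 = 357.3989; b·c/n = 1344·141/3823 = 49.5694
Stratum 2 (Smokers): n = 5057; a·d/n = 2988·956/5057 = 564.8661; b·c/n = 463·650/5057 = 59.5116
OR_MH = (357.3989 + 564.8661) / (49.5694 + 59.5116) = 922.2650 / 109.0810 = 8.45486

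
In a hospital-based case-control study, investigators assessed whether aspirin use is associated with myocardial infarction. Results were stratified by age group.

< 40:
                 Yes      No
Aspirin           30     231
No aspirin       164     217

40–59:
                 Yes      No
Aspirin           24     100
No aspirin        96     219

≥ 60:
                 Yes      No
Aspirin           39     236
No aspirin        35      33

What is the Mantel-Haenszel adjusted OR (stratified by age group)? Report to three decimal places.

OR_MH = Σ(aᵢdᵢ/nᵢ) / Σ(bᵢcᵢ/nᵢ), where nᵢ is the stratum total.
Stratum 1 (< 40): n = 642; a·d/n = 30·217/642 = 10.1402; b·c/n = 231·164/642 = 59.0093
Stratum 2 (40–59): n = 439; a·d/n = 24·219/439 = 11.9727; b·c/n = 100·96/439 = 21.8679
Stratum 3 (≥ 60): n = 343; a·d/n = 39·33/343 = 3.7522; b·c/n = 236·35/343 = 24.0816
OR_MH = (10.1402 + 11.9727 + 3.7522) / (59.0093 + 21.8679 + 24.0816) = 25.8650 / 104.9589 = 0.24643

0.246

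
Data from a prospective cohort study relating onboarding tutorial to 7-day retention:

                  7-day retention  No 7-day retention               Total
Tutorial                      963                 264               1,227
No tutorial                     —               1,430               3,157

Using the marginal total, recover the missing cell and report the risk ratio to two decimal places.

The missing cell is in the unexposed row: 3157 − 1430 = 1727.
So a = 963, b = 264, c = 1727, d = 1430.
RR = [a/(a+b)] / [c/(c+d)] = (963/1227) / (1727/3157) = 0.78484/0.54704 = 1.43471

1.43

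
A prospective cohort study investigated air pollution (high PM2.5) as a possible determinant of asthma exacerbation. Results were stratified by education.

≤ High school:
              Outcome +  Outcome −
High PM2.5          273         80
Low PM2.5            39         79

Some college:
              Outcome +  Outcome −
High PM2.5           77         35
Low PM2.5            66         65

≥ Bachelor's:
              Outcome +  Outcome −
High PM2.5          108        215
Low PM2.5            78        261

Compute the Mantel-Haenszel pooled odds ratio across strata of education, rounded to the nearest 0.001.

OR_MH = Σ(aᵢdᵢ/nᵢ) / Σ(bᵢcᵢ/nᵢ), where nᵢ is the stratum total.
Stratum 1 (≤ High school): n = 471; a·d/n = 273·79/471 = 45.7898; b·c/n = 80·39/471 = 6.6242
Stratum 2 (Some college): n = 243; a·d/n = 77·65/243 = 20.5967; b·c/n = 35·66/243 = 9.5062
Stratum 3 (≥ Bachelor's): n = 662; a·d/n = 108·261/662 = 42.5801; b·c/n = 215·78/662 = 25.3323
OR_MH = (45.7898 + 20.5967 + 42.5801) / (6.6242 + 9.5062 + 25.3323) = 108.9666 / 41.4627 = 2.62806

2.628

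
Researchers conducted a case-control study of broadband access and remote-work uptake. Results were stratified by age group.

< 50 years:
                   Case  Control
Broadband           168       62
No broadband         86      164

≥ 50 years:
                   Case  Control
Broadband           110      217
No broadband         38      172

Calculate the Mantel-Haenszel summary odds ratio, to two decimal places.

OR_MH = Σ(aᵢdᵢ/nᵢ) / Σ(bᵢcᵢ/nᵢ), where nᵢ is the stratum total.
Stratum 1 (< 50 years): n = 480; a·d/n = 168·164/480 = 57.4000; b·c/n = 62·86/480 = 11.1083
Stratum 2 (≥ 50 years): n = 537; a·d/n = 110·172/537 = 35.2328; b·c/n = 217·38/537 = 15.3557
OR_MH = (57.4000 + 35.2328) / (11.1083 + 15.3557) = 92.6328 / 26.4640 = 3.50033

3.50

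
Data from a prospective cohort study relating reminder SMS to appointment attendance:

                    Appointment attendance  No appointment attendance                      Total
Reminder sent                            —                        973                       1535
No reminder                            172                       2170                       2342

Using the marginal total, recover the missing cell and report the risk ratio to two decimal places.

4.99

The missing cell is in the exposed row: 1535 − 973 = 562.
So a = 562, b = 973, c = 172, d = 2170.
RR = [a/(a+b)] / [c/(c+d)] = (562/1535) / (172/2342) = 0.36612/0.07344 = 4.98524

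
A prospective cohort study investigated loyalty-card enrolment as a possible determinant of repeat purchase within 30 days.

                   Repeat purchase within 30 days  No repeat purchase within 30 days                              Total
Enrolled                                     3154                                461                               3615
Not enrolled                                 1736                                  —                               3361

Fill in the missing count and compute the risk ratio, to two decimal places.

The missing cell is in the unexposed row: 3361 − 1736 = 1625.
So a = 3154, b = 461, c = 1736, d = 1625.
RR = [a/(a+b)] / [c/(c+d)] = (3154/3615) / (1736/3361) = 0.87248/0.51651 = 1.68917

1.69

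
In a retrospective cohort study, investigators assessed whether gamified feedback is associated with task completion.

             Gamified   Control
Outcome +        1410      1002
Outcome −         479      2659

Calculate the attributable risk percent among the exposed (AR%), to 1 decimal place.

Reading the table with exposure as columns: a = 1410 (Gamified, case), b = 479 (Gamified, non-case), c = 1002 (Control, case), d = 2659.
Risk in exposed = 1410/1889 = 0.74643; risk in unexposed = 1002/3661 = 0.27370.
RR = 0.74643/0.27370 = 2.72721
AR% = (RR − 1)/RR × 100 = (2.72721 − 1)/2.72721 × 100 = 63.3325%

63.3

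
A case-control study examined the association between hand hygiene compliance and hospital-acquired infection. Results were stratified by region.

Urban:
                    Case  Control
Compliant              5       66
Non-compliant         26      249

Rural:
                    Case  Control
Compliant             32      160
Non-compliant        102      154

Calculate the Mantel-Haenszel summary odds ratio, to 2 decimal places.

0.35

OR_MH = Σ(aᵢdᵢ/nᵢ) / Σ(bᵢcᵢ/nᵢ), where nᵢ is the stratum total.
Stratum 1 (Urban): n = 346; a·d/n = 5·249/346 = 3.5983; b·c/n = 66·26/346 = 4.9595
Stratum 2 (Rural): n = 448; a·d/n = 32·154/448 = 11.0000; b·c/n = 160·102/448 = 36.4286
OR_MH = (3.5983 + 11.0000) / (4.9595 + 36.4286) = 14.5983 / 41.3881 = 0.35272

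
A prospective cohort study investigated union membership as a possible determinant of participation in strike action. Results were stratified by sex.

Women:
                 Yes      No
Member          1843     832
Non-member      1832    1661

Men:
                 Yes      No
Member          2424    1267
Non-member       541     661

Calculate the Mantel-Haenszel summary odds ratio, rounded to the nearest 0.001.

2.127

OR_MH = Σ(aᵢdᵢ/nᵢ) / Σ(bᵢcᵢ/nᵢ), where nᵢ is the stratum total.
Stratum 1 (Women): n = 6168; a·d/n = 1843·1661/6168 = 496.3072; b·c/n = 832·1832/6168 = 247.1180
Stratum 2 (Men): n = 4893; a·d/n = 2424·661/4893 = 327.4605; b·c/n = 1267·541/4893 = 140.0873
OR_MH = (496.3072 + 327.4605) / (247.1180 + 140.0873) = 823.7677 / 387.2053 = 2.12747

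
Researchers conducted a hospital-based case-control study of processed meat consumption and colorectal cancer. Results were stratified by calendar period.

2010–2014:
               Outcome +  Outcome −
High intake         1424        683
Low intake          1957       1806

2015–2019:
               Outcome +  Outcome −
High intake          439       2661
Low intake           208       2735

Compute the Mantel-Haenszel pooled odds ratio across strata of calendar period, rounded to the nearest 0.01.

OR_MH = Σ(aᵢdᵢ/nᵢ) / Σ(bᵢcᵢ/nᵢ), where nᵢ is the stratum total.
Stratum 1 (2010–2014): n = 5870; a·d/n = 1424·1806/5870 = 438.1165; b·c/n = 683·1957/5870 = 227.7055
Stratum 2 (2015–2019): n = 6043; a·d/n = 439·2735/6043 = 198.6869; b·c/n = 2661·208/6043 = 91.5916
OR_MH = (438.1165 + 198.6869) / (227.7055 + 91.5916) = 636.8034 / 319.2970 = 1.99439

1.99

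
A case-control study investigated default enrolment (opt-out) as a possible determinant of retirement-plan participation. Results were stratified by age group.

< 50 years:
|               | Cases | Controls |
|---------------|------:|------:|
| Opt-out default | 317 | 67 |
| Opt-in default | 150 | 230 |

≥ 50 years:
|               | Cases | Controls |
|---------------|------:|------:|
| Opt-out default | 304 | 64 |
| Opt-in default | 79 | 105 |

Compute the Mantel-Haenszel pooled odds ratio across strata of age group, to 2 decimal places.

6.87

OR_MH = Σ(aᵢdᵢ/nᵢ) / Σ(bᵢcᵢ/nᵢ), where nᵢ is the stratum total.
Stratum 1 (< 50 years): n = 764; a·d/n = 317·230/764 = 95.4319; b·c/n = 67·150/764 = 13.1545
Stratum 2 (≥ 50 years): n = 552; a·d/n = 304·105/552 = 57.8261; b·c/n = 64·79/552 = 9.1594
OR_MH = (95.4319 + 57.8261) / (13.1545 + 9.1594) = 153.2580 / 22.3139 = 6.86829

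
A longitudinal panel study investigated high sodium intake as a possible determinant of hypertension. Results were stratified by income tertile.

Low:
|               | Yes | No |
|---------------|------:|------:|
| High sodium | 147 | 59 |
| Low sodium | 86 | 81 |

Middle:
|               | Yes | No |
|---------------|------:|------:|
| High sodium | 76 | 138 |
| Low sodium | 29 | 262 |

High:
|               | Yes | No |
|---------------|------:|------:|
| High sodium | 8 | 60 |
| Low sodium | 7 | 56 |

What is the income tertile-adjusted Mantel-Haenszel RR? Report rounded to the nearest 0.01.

1.79

RR_MH = Σ(aᵢ·n₀ᵢ/nᵢ) / Σ(cᵢ·n₁ᵢ/nᵢ), with n₁ᵢ = aᵢ+bᵢ (exposed), n₀ᵢ = cᵢ+dᵢ (unexposed), nᵢ = n₁ᵢ+n₀ᵢ.
Stratum 1 (Low): n₁ = 206, n₀ = 167, n = 373; a·n₀/n = 147·167/373 = 65.8150; c·n₁/n = 86·206/373 = 47.4960
Stratum 2 (Middle): n₁ = 214, n₀ = 291, n = 505; a·n₀/n = 76·291/505 = 43.7941; c·n₁/n = 29·214/505 = 12.2891
Stratum 3 (High): n₁ = 68, n₀ = 63, n = 131; a·n₀/n = 8·63/131 = 3.8473; c·n₁/n = 7·68/131 = 3.6336
RR_MH = (65.8150 + 43.7941 + 3.8473) / (47.4960 + 12.2891 + 3.6336) = 113.4564 / 63.4187 = 1.78901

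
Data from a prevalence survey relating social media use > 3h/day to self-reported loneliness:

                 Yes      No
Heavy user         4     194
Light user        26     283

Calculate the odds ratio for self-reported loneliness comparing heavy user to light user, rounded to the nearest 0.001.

Cells: a = 4, b = 194, c = 26, d = 283.
OR = (a·d)/(b·c) = (4 × 283) / (194 × 26) = 1132 / 5044 = 0.22443
Exposure is associated with lower odds of self-reported loneliness (OR = 0.22 < 1).

0.224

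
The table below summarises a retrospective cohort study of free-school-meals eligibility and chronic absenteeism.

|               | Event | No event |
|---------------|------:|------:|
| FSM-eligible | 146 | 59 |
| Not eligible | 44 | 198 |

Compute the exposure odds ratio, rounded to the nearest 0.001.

11.136

Cells: a = 146, b = 59, c = 44, d = 198.
OR = (a·d)/(b·c) = (146 × 198) / (59 × 44) = 28908 / 2596 = 11.13559
The odds of chronic absenteeism are about 11.14 times as high in the fsm-eligible group.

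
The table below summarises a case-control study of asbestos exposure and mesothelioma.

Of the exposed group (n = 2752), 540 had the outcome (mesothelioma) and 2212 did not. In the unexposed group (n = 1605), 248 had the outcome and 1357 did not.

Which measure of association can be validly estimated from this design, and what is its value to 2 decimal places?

1.34

From the description: a = 540, b = 2212, c = 248, d = 1357.
This is a case-control study: participants were sampled on outcome status, so risks in the source population cannot be estimated directly — relative risk is not valid here. The odds ratio is the appropriate measure.
OR = (a·d)/(b·c) = (540 × 1357) / (2212 × 248) = 732780 / 548576 = 1.33579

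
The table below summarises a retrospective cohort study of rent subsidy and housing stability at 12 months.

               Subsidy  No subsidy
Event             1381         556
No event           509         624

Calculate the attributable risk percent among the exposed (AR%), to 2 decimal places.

Reading the table with exposure as columns: a = 1381 (Subsidy, case), b = 509 (Subsidy, non-case), c = 556 (No subsidy, case), d = 624.
Risk in exposed = 1381/1890 = 0.73069; risk in unexposed = 556/1180 = 0.47119.
RR = 0.73069/0.47119 = 1.55074
AR% = (RR − 1)/RR × 100 = (1.55074 − 1)/1.55074 × 100 = 35.5147%

35.51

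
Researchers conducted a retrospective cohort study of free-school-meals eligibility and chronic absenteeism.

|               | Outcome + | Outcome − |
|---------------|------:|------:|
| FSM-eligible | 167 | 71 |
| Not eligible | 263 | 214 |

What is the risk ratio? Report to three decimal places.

Cells: a = 167, b = 71, c = 263, d = 214.
Risk in exposed = 167/238 = 0.70168; risk in unexposed = 263/477 = 0.55136.
RR = 0.70168 / 0.55136 = 1.27263
The risk among the exposed is 1.27 times that among the unexposed.

1.273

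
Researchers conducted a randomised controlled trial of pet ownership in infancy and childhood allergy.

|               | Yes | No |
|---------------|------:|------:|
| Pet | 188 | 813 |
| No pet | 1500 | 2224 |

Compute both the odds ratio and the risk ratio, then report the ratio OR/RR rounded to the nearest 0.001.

0.735

Cells: a = 188, b = 813, c = 1500, d = 2224.
OR = (188·2224)/(813·1500) = 418112/1219500 = 0.34286
Risk in exposed = 188/1001 = 0.18781; risk in unexposed = 1500/3724 = 0.40279; RR = 0.46628
OR/RR = 0.34286 / 0.46628 = 0.73531
The outcome is not rare, so the OR lies further from 1 than the RR.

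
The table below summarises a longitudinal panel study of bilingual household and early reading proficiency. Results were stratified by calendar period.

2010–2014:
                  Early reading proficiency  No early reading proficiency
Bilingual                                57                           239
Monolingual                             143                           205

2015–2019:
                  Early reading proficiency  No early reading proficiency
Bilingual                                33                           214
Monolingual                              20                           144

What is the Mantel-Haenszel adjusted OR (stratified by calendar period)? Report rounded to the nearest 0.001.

0.468

OR_MH = Σ(aᵢdᵢ/nᵢ) / Σ(bᵢcᵢ/nᵢ), where nᵢ is the stratum total.
Stratum 1 (2010–2014): n = 644; a·d/n = 57·205/644 = 18.1444; b·c/n = 239·143/644 = 53.0699
Stratum 2 (2015–2019): n = 411; a·d/n = 33·144/411 = 11.5620; b·c/n = 214·20/411 = 10.4136
OR_MH = (18.1444 + 11.5620) / (53.0699 + 10.4136) = 29.7065 / 63.4835 = 0.46794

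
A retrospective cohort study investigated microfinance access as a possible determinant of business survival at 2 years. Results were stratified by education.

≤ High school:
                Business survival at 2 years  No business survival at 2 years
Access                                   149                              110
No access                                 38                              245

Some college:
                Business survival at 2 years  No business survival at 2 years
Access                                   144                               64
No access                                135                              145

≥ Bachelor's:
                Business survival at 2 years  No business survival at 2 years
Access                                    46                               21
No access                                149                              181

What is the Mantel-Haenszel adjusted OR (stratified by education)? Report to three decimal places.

3.937

OR_MH = Σ(aᵢdᵢ/nᵢ) / Σ(bᵢcᵢ/nᵢ), where nᵢ is the stratum total.
Stratum 1 (≤ High school): n = 542; a·d/n = 149·245/542 = 67.3524; b·c/n = 110·38/542 = 7.7122
Stratum 2 (Some college): n = 488; a·d/n = 144·145/488 = 42.7869; b·c/n = 64·135/488 = 17.7049
Stratum 3 (≥ Bachelor's): n = 397; a·d/n = 46·181/397 = 20.9723; b·c/n = 21·149/397 = 7.8816
OR_MH = (67.3524 + 42.7869 + 20.9723) / (7.7122 + 17.7049 + 7.8816) = 131.1116 / 33.2987 = 3.93744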